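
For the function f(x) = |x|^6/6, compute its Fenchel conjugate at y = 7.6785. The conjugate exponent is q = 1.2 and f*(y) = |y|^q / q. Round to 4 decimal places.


The conjugate exponent q satisfies 1/p + 1/q = 1.
p = 6, so q = 6/(6 - 1) = 1.2
|y|^q = 7.6785^1.2 = 11.5433
f*(7.6785) = 11.5433 / 1.2 = 9.6195


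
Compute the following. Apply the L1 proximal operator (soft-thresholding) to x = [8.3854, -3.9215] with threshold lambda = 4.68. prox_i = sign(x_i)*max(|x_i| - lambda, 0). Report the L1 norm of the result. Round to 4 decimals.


Soft-thresholding with lambda = 4.68:
prox(8.3854) = sign(8.3854)*max(|8.3854| - 4.68, 0) = 3.7054
prox(-3.9215) = sign(-3.9215)*max(|-3.9215| - 4.68, 0) = 0.0
prox(x) = [3.7054, 0.0]
||prox(x)||_1 = 3.7054 + 0.0 = 3.7054


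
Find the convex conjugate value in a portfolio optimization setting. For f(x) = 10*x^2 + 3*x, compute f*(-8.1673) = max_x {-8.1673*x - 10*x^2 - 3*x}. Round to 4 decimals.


f*(y) = sup_x {y*x - a*x^2 - b*x} = sup_x {(y-b)*x - a*x^2}
FOC: (y - b) - 2a*x = 0 => x* = (y - b)/(2a)
x* = (-8.1673 - 3)/(2*10) = -0.5584
f*(-8.1673) = (y-b)^2/(4a) = (-8.1673 - 3)^2/(4*10)
= 124.7086/40 = 3.1177


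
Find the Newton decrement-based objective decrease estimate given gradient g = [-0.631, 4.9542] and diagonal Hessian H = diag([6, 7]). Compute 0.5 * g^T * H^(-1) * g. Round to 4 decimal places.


Step 1: H is diagonal, so H^(-1) * g = [-0.1052, 0.7077].
Step 2: g^T H^(-1) g = sum_i g_i^2 / H_ii
  = (-0.631)^2/6 + (4.9542)^2/7
  = 0.0664 + 3.5063 = 3.5727
Step 3: Objective decrease = 0.5 * g^T H^(-1) g = 1.7863


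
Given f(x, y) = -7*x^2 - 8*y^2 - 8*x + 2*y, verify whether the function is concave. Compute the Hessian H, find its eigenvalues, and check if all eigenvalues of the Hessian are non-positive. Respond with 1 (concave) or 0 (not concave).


The Hessian of f(x,y) = -7*x^2 - 8*y^2 - 8*x + 2*y is:
H = [[-14, 0], [0, -16]]
Trace = -14 - 16 = -30
Determinant = -14*-16 - (0)^2 = 224
Discriminant = (-30)^2 - 4*224 = 4.0
Eigenvalues: lambda_1 = -16.0, lambda_2 = -14.0
The function is concave.

1


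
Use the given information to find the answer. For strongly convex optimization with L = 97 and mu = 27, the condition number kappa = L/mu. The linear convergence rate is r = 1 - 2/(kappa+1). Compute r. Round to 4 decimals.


Step 1: Compute the condition number.
kappa = L/mu = 97/27 = 3.5926
Step 2: Compute the convergence rate.
r = 1 - 2/(kappa + 1) = 1 - 2*mu/(L + mu) = (L - mu)/(L + mu) = 70/124 = 0.5645


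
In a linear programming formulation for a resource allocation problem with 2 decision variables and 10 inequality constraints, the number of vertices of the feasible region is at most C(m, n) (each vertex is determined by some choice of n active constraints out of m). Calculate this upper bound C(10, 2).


Each vertex corresponds to some choice of n active constraints out of m, so the number of vertices is at most C(m, n) = m! / (n!(m-n)!).
m = 10, n = 2
Numerator: 10 * 9
Denominator: 2! = 2
C(10, 2) = 45


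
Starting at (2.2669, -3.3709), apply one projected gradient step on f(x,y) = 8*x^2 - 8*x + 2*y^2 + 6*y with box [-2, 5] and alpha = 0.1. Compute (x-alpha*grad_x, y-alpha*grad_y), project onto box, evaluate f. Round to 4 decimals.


Step 1: Compute gradient at (2.2669, -3.3709).
grad_x = 2*8*2.2669 - 8 = 28.2704
grad_y = 2*2*-3.3709 + 6 = -7.4836
Step 2: Gradient step.
x_raw = 2.2669 - 0.1*28.2704 = -0.5601
y_raw = -3.3709 - 0.1*-7.4836 = -2.6225
Step 3: Project onto [-2, 5].
x_proj = clip(-0.5601) = -0.5601
y_proj = clip(-2.6225) = -2.0
Step 4: Evaluate f.
f(-0.5601, -2.0) = 2.9912


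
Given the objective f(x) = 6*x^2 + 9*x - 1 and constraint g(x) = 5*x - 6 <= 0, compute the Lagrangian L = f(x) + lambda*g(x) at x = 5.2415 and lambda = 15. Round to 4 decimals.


Step 1: Evaluate f(x).
f(5.2415) = 6*5.2415^2 + 9*5.2415 - 1 = 211.0134
Step 2: Evaluate g(x).
g(5.2415) = 5*5.2415 - 6 = 20.2075
Step 3: Compute Lagrangian.
L = 211.0134 + 15*20.2075 = 514.1259


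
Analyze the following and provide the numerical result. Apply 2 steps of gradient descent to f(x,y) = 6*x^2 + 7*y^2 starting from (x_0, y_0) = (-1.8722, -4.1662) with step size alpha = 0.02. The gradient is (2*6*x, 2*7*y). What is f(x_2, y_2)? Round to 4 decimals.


Gradient descent on f(x,y) = 6*x^2 + 7*y^2.
Starting point: (-1.8722, -4.1662), alpha = 0.02
Step 1: grad_x = 2*6*-1.8722 = -22.4664, grad_y = 2*7*-4.1662 = -58.3268
  x_1 = -1.8722 - 0.02*-22.4664 = -1.4229
  y_1 = -4.1662 - 0.02*-58.3268 = -2.9997
Step 2: grad_x = 2*6*-1.4229 = -17.0745, grad_y = 2*7*-2.9997 = -41.9953
  x_2 = -1.4229 - 0.02*-17.0745 = -1.0814
  y_2 = -2.9997 - 0.02*-41.9953 = -2.1598
f(-1.0814, -2.1598) = 6*(-1.0814)^2 + 7*(-2.1598)^2 = 39.6682


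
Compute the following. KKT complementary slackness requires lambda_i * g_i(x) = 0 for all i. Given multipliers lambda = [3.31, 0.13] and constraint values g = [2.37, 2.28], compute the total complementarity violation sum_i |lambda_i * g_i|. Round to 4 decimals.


KKT complementary slackness check:
lambda_1 * g_1 = 3.31 * 2.37 = 7.8447
lambda_2 * g_2 = 0.13 * 2.28 = 0.2964
Total violation = 7.8447 + 0.2964 = 8.1411


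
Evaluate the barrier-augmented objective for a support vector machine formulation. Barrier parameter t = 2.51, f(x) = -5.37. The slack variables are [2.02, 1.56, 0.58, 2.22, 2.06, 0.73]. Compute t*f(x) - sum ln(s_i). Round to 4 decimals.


Step 1: Compute log-barrier.
ln values: [0.7031, 0.4447, -0.5447, 0.7975, 0.7227, -0.3147]
phi = -(0.7031 + 0.4447 - 0.5447 + 0.7975 + 0.7227 - 0.3147) = -1.8086
Step 2: Compute augmented objective.
t*f(x) = 2.51*-5.37 = -13.4787
Total = -13.4787 - 1.8086 = -15.2873


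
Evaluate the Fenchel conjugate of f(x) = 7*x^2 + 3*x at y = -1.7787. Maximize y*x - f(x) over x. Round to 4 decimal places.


f*(y) = sup_x {y*x - a*x^2 - b*x} = sup_x {(y-b)*x - a*x^2}
FOC: (y - b) - 2a*x = 0 => x* = (y - b)/(2a)
x* = (-1.7787 - 3)/(2*7) = -0.3413
f*(-1.7787) = (y-b)^2/(4a) = (-1.7787 - 3)^2/(4*7)
= 22.836/28 = 0.8156


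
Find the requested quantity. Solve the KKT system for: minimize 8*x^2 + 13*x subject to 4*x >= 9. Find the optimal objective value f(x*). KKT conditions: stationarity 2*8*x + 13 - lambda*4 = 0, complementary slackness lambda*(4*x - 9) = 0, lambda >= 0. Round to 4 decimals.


Step 1: Try lambda = 0 (constraint inactive).
x_unc = -13/(2*8) = -0.8125
Check: 4*-0.8125 = -3.25 < 9 -- violated!
Step 2: Constraint must be active: 4*x = 9
x* = 9/4 = 2.25
lambda = (2*8*2.25 + 13)/4 = 12.25
Step 3: Compute optimal value.
f(x*) = 8*2.25^2 + 13*2.25 = 69.75


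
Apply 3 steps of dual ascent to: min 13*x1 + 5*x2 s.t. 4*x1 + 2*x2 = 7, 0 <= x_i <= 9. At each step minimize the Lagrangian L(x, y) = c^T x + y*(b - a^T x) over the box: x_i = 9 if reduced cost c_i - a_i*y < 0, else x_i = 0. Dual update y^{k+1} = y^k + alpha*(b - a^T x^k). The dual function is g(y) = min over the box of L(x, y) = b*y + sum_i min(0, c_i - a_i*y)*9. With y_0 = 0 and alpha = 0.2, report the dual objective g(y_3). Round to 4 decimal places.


Dual ascent for LP: min 13*x1 + 5*x2, 4*x1 + 2*x2 = 7, 0 <= x_i <= 9
Step 1: y^k = 0.0, reduced costs: (13.0, 5.0)
  x^k = (0.0, 0.0), subgradient = b - a^T x = 7.0
  y^{k+1} = 0.0 + 0.2*7.0 = 1.4
Step 2: y^k = 1.4, reduced costs: (7.4, 2.2)
  x^k = (0.0, 0.0), subgradient = b - a^T x = 7.0
  y^{k+1} = 1.4 + 0.2*7.0 = 2.8
Step 3: y^k = 2.8, reduced costs: (1.8, -0.6)
  x^k = (0.0, 9.0), subgradient = b - a^T x = -11.0
  y^{k+1} = 2.8 + 0.2*-11.0 = 0.6
Dual objective at y_3 = 0.6: reduced costs (10.6, 3.8), box minimizer x = (0.0, 0.0)
g(y_3) = b*y + (c1 - a1*y)*x1 + (c2 - a2*y)*x2 = 7*0.6 + 10.6*0.0 + 3.8*0.0 = 4.2 + 0.0 + 0.0 = 4.2


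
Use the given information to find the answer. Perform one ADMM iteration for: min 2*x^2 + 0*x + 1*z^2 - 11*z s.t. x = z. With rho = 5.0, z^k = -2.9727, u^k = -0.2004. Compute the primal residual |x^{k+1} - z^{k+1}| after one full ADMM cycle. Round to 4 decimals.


ADMM iteration with rho = 5.0, z^k = -2.9727, u^k = -0.2004
Step 1: x-update.
Minimize 2*x^2 + 0*x + (5.0/2)*(x + 2.9727 - 0.2004)^2
FOC: (2*2 + 5.0)*x = 0 + 5.0*(-2.9727 + 0.2004)
x^{k+1} = -1.5402
Step 2: z-update.
Minimize 1*z^2 - 11*z + (5.0/2)*(-1.5402 - z - 0.2004)^2
FOC: (2*1 + 5.0)*z = 11 + 5.0*(-1.5402 - 0.2004)
z^{k+1} = 0.3282
Step 3: u-update.
u^{k+1} = -0.2004 - 1.5402 - 0.3282 = -2.0687
Step 4: Primal residual = |-1.5402 - 0.3282| = 1.8683


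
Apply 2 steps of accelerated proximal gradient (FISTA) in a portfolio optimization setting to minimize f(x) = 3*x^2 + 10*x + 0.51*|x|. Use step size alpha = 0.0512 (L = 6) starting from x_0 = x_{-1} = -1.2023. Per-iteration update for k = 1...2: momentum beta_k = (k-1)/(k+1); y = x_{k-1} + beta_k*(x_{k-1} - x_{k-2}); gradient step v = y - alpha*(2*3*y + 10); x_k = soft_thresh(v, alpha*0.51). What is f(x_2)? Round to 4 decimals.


FISTA on f(x) = 3*x^2 + 10*x + 0.51*|x|
L = 6, alpha = 0.0512
Iteration 1: beta = 0.0, y = -1.2023 + 0.0*(-1.2023 + 1.2023) = -1.2023
  grad(y) = 2.7862, v = y - alpha*grad = -1.345
  prox(v) = soft_thresh(-1.345, 0.0261) = -1.3188
Iteration 2: beta = 0.3333, y = -1.3188 + 0.3333*(-1.3188 + 1.2023) = -1.3577
  grad(y) = 1.8539, v = y - alpha*grad = -1.4526
  prox(v) = soft_thresh(-1.4526, 0.0261) = -1.4265
f(x_2) = 3*(-1.4265)^2 + 10*(-1.4265) + 0.51*|-1.4265| = -7.4328


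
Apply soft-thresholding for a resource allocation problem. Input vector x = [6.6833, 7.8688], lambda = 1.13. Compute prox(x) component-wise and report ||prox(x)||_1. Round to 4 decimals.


Soft-thresholding with lambda = 1.13:
prox(6.6833) = sign(6.6833)*max(|6.6833| - 1.13, 0) = 5.5533
prox(7.8688) = sign(7.8688)*max(|7.8688| - 1.13, 0) = 6.7388
prox(x) = [5.5533, 6.7388]
||prox(x)||_1 = 5.5533 + 6.7388 = 12.2921


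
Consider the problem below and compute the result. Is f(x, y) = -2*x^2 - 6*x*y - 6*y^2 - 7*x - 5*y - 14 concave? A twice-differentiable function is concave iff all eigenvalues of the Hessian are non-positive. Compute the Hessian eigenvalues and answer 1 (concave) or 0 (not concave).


The Hessian of f(x,y) = -2*x^2 - 6*x*y - 6*y^2 - 7*x - 5*y - 14 is:
H = [[-4, -6], [-6, -12]]
Trace = -4 - 12 = -16
Determinant = -4*-12 - (-6)^2 = 12
Discriminant = (-16)^2 - 4*12 = 208.0
Eigenvalues: lambda_1 = -15.2111, lambda_2 = -0.7889
The function is concave.

1


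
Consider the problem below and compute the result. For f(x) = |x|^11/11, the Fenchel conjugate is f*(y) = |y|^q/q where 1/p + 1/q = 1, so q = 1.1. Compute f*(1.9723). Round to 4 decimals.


The conjugate exponent q satisfies 1/p + 1/q = 1.
p = 11, so q = 11/(11 - 1) = 1.1
|y|^q = 1.9723^1.1 = 2.1109
f*(1.9723) = 2.1109 / 1.1 = 1.919


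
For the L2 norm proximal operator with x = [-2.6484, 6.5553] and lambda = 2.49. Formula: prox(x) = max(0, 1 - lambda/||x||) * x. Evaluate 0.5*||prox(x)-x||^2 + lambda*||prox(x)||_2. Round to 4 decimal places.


Step 1: Compute ||x||.
||x|| = 7.0701
Step 2: Compute scaling factor.
scale = max(0, 1 - 2.49/7.0701) = 0.6478
Step 3: prox(x) = [-1.7157, 4.2466]
||prox(x)|| = 4.5801
Step 4: Proximal objective.
0.5*||prox-x||^2 = 3.1001
lambda*||prox|| = 11.4044
Total = 14.5044


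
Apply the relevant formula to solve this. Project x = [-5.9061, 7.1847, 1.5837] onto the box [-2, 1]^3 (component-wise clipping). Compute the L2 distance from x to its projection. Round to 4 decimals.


Project each component onto [-2, 1].
clip(-5.9061) = -2.0, clip(7.1847) = 1.0, clip(1.5837) = 1.0
Projection = [-2.0, 1.0, 1.0]
Squared diffs: [15.2576, 38.2505, 0.3407]
Distance = sqrt(53.8488) = 7.3382


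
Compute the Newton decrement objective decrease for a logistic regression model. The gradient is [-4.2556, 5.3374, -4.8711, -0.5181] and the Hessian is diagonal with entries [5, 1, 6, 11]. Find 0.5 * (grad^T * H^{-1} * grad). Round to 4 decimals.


Step 1: H is diagonal, so H^(-1) * g = [-0.8511, 5.3374, -0.8119, -0.0471].
Step 2: g^T H^(-1) g = sum_i g_i^2 / H_ii
  = (-4.2556)^2/5 + (5.3374)^2/1 + (-4.8711)^2/6 + (-0.5181)^2/11
  = 3.622 + 28.4878 + 3.9546 + 0.0244 = 36.0889
Step 3: Objective decrease = 0.5 * g^T H^(-1) g = 18.0444


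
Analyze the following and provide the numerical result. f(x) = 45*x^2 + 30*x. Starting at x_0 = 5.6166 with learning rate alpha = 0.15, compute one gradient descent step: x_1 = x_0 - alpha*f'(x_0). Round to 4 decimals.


We compute the gradient at x_0 and apply the update.
f'(x) = 90*x + 30
f'(5.6166) = 90*5.6166 + 30 = 535.494
x_1 = 5.6166 - 0.15*535.494 = -74.7075


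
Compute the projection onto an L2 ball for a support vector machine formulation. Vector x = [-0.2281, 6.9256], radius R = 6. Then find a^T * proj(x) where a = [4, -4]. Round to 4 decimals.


Step 1: Compute ||x|| (intermediates to 6 decimals).
||x|| = sqrt((-0.2281)^2 + 6.9256^2) = 6.929355
Step 2: Project.
Since ||x|| > R, scale = R/||x|| = 6/6.929355 = 0.865881, proj(x) = scale * x
proj(x) = [-0.197507, 5.996745]
Step 3: Dot product.
a^T * proj(x) = 4*(-0.197507) - 4*5.996745 = -24.777


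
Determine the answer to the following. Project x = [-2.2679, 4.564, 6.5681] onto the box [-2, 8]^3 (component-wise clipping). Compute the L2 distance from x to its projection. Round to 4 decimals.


Project each component onto [-2, 8].
clip(-2.2679) = -2.0, clip(4.564) = 4.564, clip(6.5681) = 6.5681
Projection = [-2.0, 4.564, 6.5681]
Squared diffs: [0.0718, 0.0, 0.0]
Distance = sqrt(0.0718) = 0.2679


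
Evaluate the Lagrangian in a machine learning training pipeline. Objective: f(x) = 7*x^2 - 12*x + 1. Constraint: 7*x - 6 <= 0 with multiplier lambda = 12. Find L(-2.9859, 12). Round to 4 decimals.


Step 1: Evaluate f(x).
f(-2.9859) = 7*(-2.9859)^2 - 12*(-2.9859) + 1 = 99.24
Step 2: Evaluate g(x).
g(-2.9859) = 7*-2.9859 - 6 = -26.9013
Step 3: Compute Lagrangian.
L = 99.24 + 12*-26.9013 = -223.5756


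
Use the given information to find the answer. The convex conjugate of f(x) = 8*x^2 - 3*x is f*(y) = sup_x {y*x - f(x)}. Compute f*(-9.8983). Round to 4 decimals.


f*(y) = sup_x {y*x - a*x^2 - b*x} = sup_x {(y-b)*x - a*x^2}
FOC: (y - b) - 2a*x = 0 => x* = (y - b)/(2a)
x* = (-9.8983 + 3)/(2*8) = -0.4311
f*(-9.8983) = (y-b)^2/(4a) = (-9.8983 + 3)^2/(4*8)
= 47.5865/32 = 1.4871


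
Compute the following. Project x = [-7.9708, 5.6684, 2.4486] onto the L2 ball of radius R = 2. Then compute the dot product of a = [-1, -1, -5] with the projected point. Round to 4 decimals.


Step 1: Compute ||x|| (intermediates to 6 decimals).
||x|| = sqrt((-7.9708)^2 + 5.6684^2 + 2.4486^2) = 10.082661
Step 2: Project.
Since ||x|| > R, scale = R/||x|| = 2/10.082661 = 0.19836, proj(x) = scale * x
proj(x) = [-1.581088, 1.124384, 0.485704]
Step 3: Dot product.
a^T * proj(x) = -1*(-1.581088) - 1*1.124384 - 5*0.485704 = -1.9718


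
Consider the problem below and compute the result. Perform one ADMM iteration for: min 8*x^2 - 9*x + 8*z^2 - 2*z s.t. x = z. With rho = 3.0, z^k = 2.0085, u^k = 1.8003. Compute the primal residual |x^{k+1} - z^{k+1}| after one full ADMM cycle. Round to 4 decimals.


ADMM iteration with rho = 3.0, z^k = 2.0085, u^k = 1.8003
Step 1: x-update.
Minimize 8*x^2 - 9*x + (3.0/2)*(x - 2.0085 + 1.8003)^2
FOC: (2*8 + 3.0)*x = 9 + 3.0*(2.0085 - 1.8003)
x^{k+1} = 0.5066
Step 2: z-update.
Minimize 8*z^2 - 2*z + (3.0/2)*(0.5066 - z + 1.8003)^2
FOC: (2*8 + 3.0)*z = 2 + 3.0*(0.5066 + 1.8003)
z^{k+1} = 0.4695
Step 3: u-update.
u^{k+1} = 1.8003 + 0.5066 - 0.4695 = 1.8374
Step 4: Primal residual = |0.5066 - 0.4695| = 0.0371


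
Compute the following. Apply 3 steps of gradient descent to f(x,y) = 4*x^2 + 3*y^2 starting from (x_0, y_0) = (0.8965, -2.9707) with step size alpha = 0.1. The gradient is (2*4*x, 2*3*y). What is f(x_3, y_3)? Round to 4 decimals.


Gradient descent on f(x,y) = 4*x^2 + 3*y^2.
Starting point: (0.8965, -2.9707), alpha = 0.1
Step 1: grad_x = 2*4*0.8965 = 7.172, grad_y = 2*3*-2.9707 = -17.8242
  x_1 = 0.8965 - 0.1*7.172 = 0.1793
  y_1 = -2.9707 - 0.1*-17.8242 = -1.1883
Step 2: grad_x = 2*4*0.1793 = 1.4344, grad_y = 2*3*-1.1883 = -7.1297
  x_2 = 0.1793 - 0.1*1.4344 = 0.0359
  y_2 = -1.1883 - 0.1*-7.1297 = -0.4753
Step 3: grad_x = 2*4*0.0359 = 0.2869, grad_y = 2*3*-0.4753 = -2.8519
  x_3 = 0.0359 - 0.1*0.2869 = 0.0072
  y_3 = -0.4753 - 0.1*-2.8519 = -0.1901
f(0.0072, -0.1901) = 4*0.0072^2 + 3*(-0.1901)^2 = 0.1086


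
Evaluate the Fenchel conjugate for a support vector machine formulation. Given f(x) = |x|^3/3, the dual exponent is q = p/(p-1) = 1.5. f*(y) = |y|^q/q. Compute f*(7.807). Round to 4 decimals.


The conjugate exponent q satisfies 1/p + 1/q = 1.
p = 3, so q = 3/(3 - 1) = 1.5
|y|^q = 7.807^1.5 = 21.8135
f*(7.807) = 21.8135 / 1.5 = 14.5424


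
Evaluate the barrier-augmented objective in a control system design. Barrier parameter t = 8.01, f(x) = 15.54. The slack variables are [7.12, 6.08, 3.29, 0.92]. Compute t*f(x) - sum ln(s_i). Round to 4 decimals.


Step 1: Compute log-barrier.
ln values: [1.9629, 1.805, 1.1909, -0.0834]
phi = -(1.9629 + 1.805 + 1.1909 - 0.0834) = -4.8754
Step 2: Compute augmented objective.
t*f(x) = 8.01*15.54 = 124.4754
Total = 124.4754 - 4.8754 = 119.6


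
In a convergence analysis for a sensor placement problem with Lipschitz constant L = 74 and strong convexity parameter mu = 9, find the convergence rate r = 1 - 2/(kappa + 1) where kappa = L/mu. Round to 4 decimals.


Step 1: Compute the condition number.
kappa = L/mu = 74/9 = 8.2222
Step 2: Compute the convergence rate.
r = 1 - 2/(kappa + 1) = 1 - 2*mu/(L + mu) = (L - mu)/(L + mu) = 65/83 = 0.7831


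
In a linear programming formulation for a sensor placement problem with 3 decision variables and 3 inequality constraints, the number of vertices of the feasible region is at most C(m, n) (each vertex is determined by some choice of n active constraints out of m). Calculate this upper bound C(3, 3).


Each vertex corresponds to some choice of n active constraints out of m, so the number of vertices is at most C(m, n) = m! / (n!(m-n)!).
m = 3, n = 3
Numerator: 3 * 2 * 1
Denominator: 3! = 6
C(3, 3) = 1


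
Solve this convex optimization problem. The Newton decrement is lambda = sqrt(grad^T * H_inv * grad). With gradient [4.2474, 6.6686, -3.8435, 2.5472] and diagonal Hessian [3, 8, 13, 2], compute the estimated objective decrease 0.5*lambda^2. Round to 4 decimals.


Step 1: H is diagonal, so H^(-1) * g = [1.4158, 0.8336, -0.2957, 1.2736].
Step 2: g^T H^(-1) g = sum_i g_i^2 / H_ii
  = (4.2474)^2/3 + (6.6686)^2/8 + (-3.8435)^2/13 + (2.5472)^2/2
  = 6.0135 + 5.5588 + 1.1363 + 3.2441 = 15.9527
Step 3: Objective decrease = 0.5 * g^T H^(-1) g = 7.9764


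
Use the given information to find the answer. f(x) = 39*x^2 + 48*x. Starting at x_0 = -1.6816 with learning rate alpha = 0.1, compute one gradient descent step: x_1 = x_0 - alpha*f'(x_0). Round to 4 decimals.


We compute the gradient at x_0 and apply the update.
f'(x) = 78*x + 48
f'(-1.6816) = 78*-1.6816 + 48 = -83.1648
x_1 = -1.6816 - 0.1*-83.1648 = 6.6349


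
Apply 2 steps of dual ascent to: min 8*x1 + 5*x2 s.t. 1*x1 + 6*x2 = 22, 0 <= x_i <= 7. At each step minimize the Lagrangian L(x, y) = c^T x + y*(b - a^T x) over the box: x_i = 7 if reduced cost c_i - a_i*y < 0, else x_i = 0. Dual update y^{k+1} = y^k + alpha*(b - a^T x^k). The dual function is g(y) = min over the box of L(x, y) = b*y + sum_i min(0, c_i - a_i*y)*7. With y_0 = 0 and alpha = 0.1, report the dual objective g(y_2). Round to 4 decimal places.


Dual ascent for LP: min 8*x1 + 5*x2, 1*x1 + 6*x2 = 22, 0 <= x_i <= 7
Step 1: y^k = 0.0, reduced costs: (8.0, 5.0)
  x^k = (0.0, 0.0), subgradient = b - a^T x = 22.0
  y^{k+1} = 0.0 + 0.1*22.0 = 2.2
Step 2: y^k = 2.2, reduced costs: (5.8, -8.2)
  x^k = (0.0, 7.0), subgradient = b - a^T x = -20.0
  y^{k+1} = 2.2 + 0.1*-20.0 = 0.2
Dual objective at y_2 = 0.2: reduced costs (7.8, 3.8), box minimizer x = (0.0, 0.0)
g(y_2) = b*y + (c1 - a1*y)*x1 + (c2 - a2*y)*x2 = 22*0.2 + 7.8*0.0 + 3.8*0.0 = 4.4 + 0.0 + 0.0 = 4.4


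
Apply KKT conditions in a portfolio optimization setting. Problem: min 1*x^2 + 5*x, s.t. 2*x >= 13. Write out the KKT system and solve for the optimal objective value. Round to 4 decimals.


Step 1: Try lambda = 0 (constraint inactive).
x_unc = -5/(2*1) = -2.5
Check: 2*-2.5 = -5.0 < 13 -- violated!
Step 2: Constraint must be active: 2*x = 13
x* = 13/2 = 6.5
lambda = (2*1*6.5 + 5)/2 = 9.0
Step 3: Compute optimal value.
f(x*) = 1*6.5^2 + 5*6.5 = 74.75


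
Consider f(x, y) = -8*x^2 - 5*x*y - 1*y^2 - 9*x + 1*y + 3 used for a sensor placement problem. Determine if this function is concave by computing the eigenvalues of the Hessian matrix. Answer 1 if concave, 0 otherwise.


The Hessian of f(x,y) = -8*x^2 - 5*x*y - 1*y^2 - 9*x + 1*y + 3 is:
H = [[-16, -5], [-5, -2]]
Trace = -16 - 2 = -18
Determinant = -16*-2 - (-5)^2 = 7
Discriminant = (-18)^2 - 4*7 = 296.0
Eigenvalues: lambda_1 = -17.6023, lambda_2 = -0.3977
The function is concave.

1


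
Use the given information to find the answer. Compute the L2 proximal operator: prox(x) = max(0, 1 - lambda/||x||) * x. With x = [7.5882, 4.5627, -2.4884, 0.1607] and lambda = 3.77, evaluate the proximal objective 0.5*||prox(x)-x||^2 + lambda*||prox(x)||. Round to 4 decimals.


Step 1: Compute ||x||.
||x|| = 9.1987
Step 2: Compute scaling factor.
scale = max(0, 1 - 3.77/9.1987) = 0.5902
Step 3: prox(x) = [4.4783, 2.6927, -1.4686, 0.0948]
||prox(x)|| = 5.4287
Step 4: Proximal objective.
0.5*||prox-x||^2 = 7.1065
lambda*||prox|| = 20.4662
Total = 27.5728


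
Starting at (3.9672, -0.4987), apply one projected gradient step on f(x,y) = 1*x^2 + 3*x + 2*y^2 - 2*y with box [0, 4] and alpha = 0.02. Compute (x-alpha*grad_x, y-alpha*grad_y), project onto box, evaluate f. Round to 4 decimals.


Step 1: Compute gradient at (3.9672, -0.4987).
grad_x = 2*1*3.9672 + 3 = 10.9344
grad_y = 2*2*-0.4987 - 2 = -3.9948
Step 2: Gradient step.
x_raw = 3.9672 - 0.02*10.9344 = 3.7485
y_raw = -0.4987 - 0.02*-3.9948 = -0.4188
Step 3: Project onto [0, 4].
x_proj = clip(3.7485) = 3.7485
y_proj = clip(-0.4188) = 0.0
Step 4: Evaluate f.
f(3.7485, 0.0) = 25.2969


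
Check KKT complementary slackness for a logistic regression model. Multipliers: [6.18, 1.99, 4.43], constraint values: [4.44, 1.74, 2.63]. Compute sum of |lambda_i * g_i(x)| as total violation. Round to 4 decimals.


KKT complementary slackness check:
lambda_1 * g_1 = 6.18 * 4.44 = 27.4392
lambda_2 * g_2 = 1.99 * 1.74 = 3.4626
lambda_3 * g_3 = 4.43 * 2.63 = 11.6509
Total violation = 27.4392 + 3.4626 + 11.6509 = 42.5527


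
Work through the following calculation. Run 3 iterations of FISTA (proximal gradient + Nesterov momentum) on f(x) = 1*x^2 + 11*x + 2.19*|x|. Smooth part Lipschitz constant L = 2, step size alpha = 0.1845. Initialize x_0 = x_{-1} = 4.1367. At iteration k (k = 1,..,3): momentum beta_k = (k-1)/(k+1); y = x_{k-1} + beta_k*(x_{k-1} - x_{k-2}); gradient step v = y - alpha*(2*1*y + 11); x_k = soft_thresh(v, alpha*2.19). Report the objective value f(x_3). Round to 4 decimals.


FISTA on f(x) = 1*x^2 + 11*x + 2.19*|x|
L = 2, alpha = 0.1845
Iteration 1: beta = 0.0, y = 4.1367 + 0.0*(4.1367 - 4.1367) = 4.1367
  grad(y) = 19.2734, v = y - alpha*grad = 0.5808
  prox(v) = soft_thresh(0.5808, 0.4041) = 0.1767
Iteration 2: beta = 0.3333, y = 0.1767 + 0.3333*(0.1767 - 4.1367) = -1.1433
  grad(y) = 8.7134, v = y - alpha*grad = -2.7509
  prox(v) = soft_thresh(-2.7509, 0.4041) = -2.3469
Iteration 3: beta = 0.5, y = -2.3469 + 0.5*(-2.3469 - 0.1767) = -3.6086
  grad(y) = 3.7827, v = y - alpha*grad = -4.3066
  prox(v) = soft_thresh(-4.3066, 0.4041) = -3.9025
f(x_3) = 1*(-3.9025)^2 + 11*(-3.9025) + 2.19*|-3.9025| = -19.1515


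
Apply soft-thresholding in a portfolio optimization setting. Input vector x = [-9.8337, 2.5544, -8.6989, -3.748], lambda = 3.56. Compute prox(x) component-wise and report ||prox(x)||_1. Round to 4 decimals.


Soft-thresholding with lambda = 3.56:
prox(-9.8337) = sign(-9.8337)*max(|-9.8337| - 3.56, 0) = -6.2737
prox(2.5544) = sign(2.5544)*max(|2.5544| - 3.56, 0) = 0.0
prox(-8.6989) = sign(-8.6989)*max(|-8.6989| - 3.56, 0) = -5.1389
prox(-3.748) = sign(-3.748)*max(|-3.748| - 3.56, 0) = -0.188
prox(x) = [-6.2737, 0.0, -5.1389, -0.188]
||prox(x)||_1 = 6.2737 + 0.0 + 5.1389 + 0.188 = 11.6006


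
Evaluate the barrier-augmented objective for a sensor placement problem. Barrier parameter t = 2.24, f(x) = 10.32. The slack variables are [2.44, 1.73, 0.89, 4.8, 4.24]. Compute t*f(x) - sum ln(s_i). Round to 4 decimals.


Step 1: Compute log-barrier.
ln values: [0.892, 0.5481, -0.1165, 1.5686, 1.4446]
phi = -(0.892 + 0.5481 - 0.1165 + 1.5686 + 1.4446) = -4.3368
Step 2: Compute augmented objective.
t*f(x) = 2.24*10.32 = 23.1168
Total = 23.1168 - 4.3368 = 18.78


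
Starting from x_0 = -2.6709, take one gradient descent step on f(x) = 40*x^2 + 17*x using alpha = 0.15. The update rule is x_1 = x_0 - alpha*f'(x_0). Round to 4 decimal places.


We compute the gradient at x_0 and apply the update.
f'(x) = 80*x + 17
f'(-2.6709) = 80*-2.6709 + 17 = -196.672
x_1 = -2.6709 - 0.15*-196.672 = 26.8299


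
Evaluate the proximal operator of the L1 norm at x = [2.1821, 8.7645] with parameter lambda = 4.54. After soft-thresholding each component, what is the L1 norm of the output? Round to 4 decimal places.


Soft-thresholding with lambda = 4.54:
prox(2.1821) = sign(2.1821)*max(|2.1821| - 4.54, 0) = 0.0
prox(8.7645) = sign(8.7645)*max(|8.7645| - 4.54, 0) = 4.2245
prox(x) = [0.0, 4.2245]
||prox(x)||_1 = 0.0 + 4.2245 = 4.2245


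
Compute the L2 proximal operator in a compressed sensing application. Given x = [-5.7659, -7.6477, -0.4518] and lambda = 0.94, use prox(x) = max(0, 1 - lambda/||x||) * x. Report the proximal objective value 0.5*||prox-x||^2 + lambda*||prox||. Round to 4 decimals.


Step 1: Compute ||x||.
||x|| = 9.5884
Step 2: Compute scaling factor.
scale = max(0, 1 - 0.94/9.5884) = 0.902
Step 3: prox(x) = [-5.2006, -6.898, -0.4075]
||prox(x)|| = 8.6484
Step 4: Proximal objective.
0.5*||prox-x||^2 = 0.4418
lambda*||prox|| = 8.1295
Total = 8.5713


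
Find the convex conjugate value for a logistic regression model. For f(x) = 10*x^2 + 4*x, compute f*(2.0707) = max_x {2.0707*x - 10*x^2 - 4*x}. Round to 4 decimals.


f*(y) = sup_x {y*x - a*x^2 - b*x} = sup_x {(y-b)*x - a*x^2}
FOC: (y - b) - 2a*x = 0 => x* = (y - b)/(2a)
x* = (2.0707 - 4)/(2*10) = -0.0965
f*(2.0707) = (y-b)^2/(4a) = (2.0707 - 4)^2/(4*10)
= 3.7222/40 = 0.0931


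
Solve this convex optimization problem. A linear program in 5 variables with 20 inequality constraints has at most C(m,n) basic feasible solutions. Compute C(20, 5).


Each vertex corresponds to some choice of n active constraints out of m, so the number of vertices is at most C(m, n) = m! / (n!(m-n)!).
m = 20, n = 5
Numerator: 20 * 19 * 18 * 17 * 16
Denominator: 5! = 120
C(20, 5) = 15504


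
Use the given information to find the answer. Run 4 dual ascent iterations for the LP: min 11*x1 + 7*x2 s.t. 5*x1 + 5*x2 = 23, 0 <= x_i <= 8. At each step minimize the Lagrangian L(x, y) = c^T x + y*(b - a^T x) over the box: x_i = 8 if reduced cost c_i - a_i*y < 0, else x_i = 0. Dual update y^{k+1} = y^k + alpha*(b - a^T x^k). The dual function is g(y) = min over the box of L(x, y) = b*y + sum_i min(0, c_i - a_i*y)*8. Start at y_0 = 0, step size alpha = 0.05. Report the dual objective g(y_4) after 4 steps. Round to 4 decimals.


Dual ascent for LP: min 11*x1 + 7*x2, 5*x1 + 5*x2 = 23, 0 <= x_i <= 8
Step 1: y^k = 0.0, reduced costs: (11.0, 7.0)
  x^k = (0.0, 0.0), subgradient = b - a^T x = 23.0
  y^{k+1} = 0.0 + 0.05*23.0 = 1.15
Step 2: y^k = 1.15, reduced costs: (5.25, 1.25)
  x^k = (0.0, 0.0), subgradient = b - a^T x = 23.0
  y^{k+1} = 1.15 + 0.05*23.0 = 2.3
Step 3: y^k = 2.3, reduced costs: (-0.5, -4.5)
  x^k = (8.0, 8.0), subgradient = b - a^T x = -57.0
  y^{k+1} = 2.3 + 0.05*-57.0 = -0.55
Step 4: y^k = -0.55, reduced costs: (13.75, 9.75)
  x^k = (0.0, 0.0), subgradient = b - a^T x = 23.0
  y^{k+1} = -0.55 + 0.05*23.0 = 0.6
Dual objective at y_4 = 0.6: reduced costs (8.0, 4.0), box minimizer x = (0.0, 0.0)
g(y_4) = b*y + (c1 - a1*y)*x1 + (c2 - a2*y)*x2 = 23*0.6 + 8.0*0.0 + 4.0*0.0 = 13.8 + 0.0 + 0.0 = 13.8


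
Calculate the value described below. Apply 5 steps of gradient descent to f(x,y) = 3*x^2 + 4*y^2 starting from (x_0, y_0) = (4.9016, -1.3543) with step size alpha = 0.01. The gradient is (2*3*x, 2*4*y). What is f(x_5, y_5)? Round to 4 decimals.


Gradient descent on f(x,y) = 3*x^2 + 4*y^2.
Starting point: (4.9016, -1.3543), alpha = 0.01
Step 1: grad_x = 2*3*4.9016 = 29.4096, grad_y = 2*4*-1.3543 = -10.8344
  x_1 = 4.9016 - 0.01*29.4096 = 4.6075
  y_1 = -1.3543 - 0.01*-10.8344 = -1.246
Step 2: grad_x = 2*3*4.6075 = 27.645, grad_y = 2*4*-1.246 = -9.9676
  x_2 = 4.6075 - 0.01*27.645 = 4.3311
  y_2 = -1.246 - 0.01*-9.9676 = -1.1463
Step 3: grad_x = 2*3*4.3311 = 25.9863, grad_y = 2*4*-1.1463 = -9.1702
  x_3 = 4.3311 - 0.01*25.9863 = 4.0712
  y_3 = -1.1463 - 0.01*-9.1702 = -1.0546
Step 4: grad_x = 2*3*4.0712 = 24.4271, grad_y = 2*4*-1.0546 = -8.4366
  x_4 = 4.0712 - 0.01*24.4271 = 3.8269
  y_4 = -1.0546 - 0.01*-8.4366 = -0.9702
Step 5: grad_x = 2*3*3.8269 = 22.9615, grad_y = 2*4*-0.9702 = -7.7617
  x_5 = 3.8269 - 0.01*22.9615 = 3.5973
  y_5 = -0.9702 - 0.01*-7.7617 = -0.8926
f(3.5973, -0.8926) = 3*3.5973^2 + 4*(-0.8926)^2 = 42.0087


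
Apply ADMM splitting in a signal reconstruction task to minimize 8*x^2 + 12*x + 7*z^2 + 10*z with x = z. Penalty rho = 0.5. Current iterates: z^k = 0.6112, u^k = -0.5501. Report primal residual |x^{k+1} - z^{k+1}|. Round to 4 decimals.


ADMM iteration with rho = 0.5, z^k = 0.6112, u^k = -0.5501
Step 1: x-update.
Minimize 8*x^2 + 12*x + (0.5/2)*(x - 0.6112 - 0.5501)^2
FOC: (2*8 + 0.5)*x = -12 + 0.5*(0.6112 + 0.5501)
x^{k+1} = -0.6921
Step 2: z-update.
Minimize 7*z^2 + 10*z + (0.5/2)*(-0.6921 - z - 0.5501)^2
FOC: (2*7 + 0.5)*z = -10 + 0.5*(-0.6921 - 0.5501)
z^{k+1} = -0.7325
Step 3: u-update.
u^{k+1} = -0.5501 - 0.6921 + 0.7325 = -0.5097
Step 4: Primal residual = |-0.6921 + 0.7325| = 0.0404


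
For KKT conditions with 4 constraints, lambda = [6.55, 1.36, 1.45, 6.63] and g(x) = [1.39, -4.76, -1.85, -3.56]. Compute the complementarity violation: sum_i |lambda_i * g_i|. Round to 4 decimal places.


KKT complementary slackness check:
lambda_1 * g_1 = 6.55 * 1.39 = 9.1045
lambda_2 * g_2 = 1.36 * -4.76 = -6.4736
lambda_3 * g_3 = 1.45 * -1.85 = -2.6825
lambda_4 * g_4 = 6.63 * -3.56 = -23.6028
Total violation = 9.1045 + 6.4736 + 2.6825 + 23.6028 = 41.8634


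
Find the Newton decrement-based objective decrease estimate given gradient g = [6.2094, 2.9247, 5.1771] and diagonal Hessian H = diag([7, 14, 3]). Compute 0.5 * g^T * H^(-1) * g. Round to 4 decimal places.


Step 1: H is diagonal, so H^(-1) * g = [0.8871, 0.2089, 1.7257].
Step 2: g^T H^(-1) g = sum_i g_i^2 / H_ii
  = (6.2094)^2/7 + (2.9247)^2/14 + (5.1771)^2/3
  = 5.5081 + 0.611 + 8.9341 = 15.0532
Step 3: Objective decrease = 0.5 * g^T H^(-1) g = 7.5266


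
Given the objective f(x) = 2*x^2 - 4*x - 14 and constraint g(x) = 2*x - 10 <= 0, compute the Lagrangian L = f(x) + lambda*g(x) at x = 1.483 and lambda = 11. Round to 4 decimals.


Step 1: Evaluate f(x).
f(1.483) = 2*1.483^2 - 4*1.483 - 14 = -15.5334
Step 2: Evaluate g(x).
g(1.483) = 2*1.483 - 10 = -7.034
Step 3: Compute Lagrangian.
L = -15.5334 + 11*-7.034 = -92.9074


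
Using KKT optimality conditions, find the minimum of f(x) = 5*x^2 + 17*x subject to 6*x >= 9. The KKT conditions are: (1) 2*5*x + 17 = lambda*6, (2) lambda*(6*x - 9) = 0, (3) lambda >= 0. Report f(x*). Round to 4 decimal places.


Step 1: Try lambda = 0 (constraint inactive).
x_unc = -17/(2*5) = -1.7
Check: 6*-1.7 = -10.2 < 9 -- violated!
Step 2: Constraint must be active: 6*x = 9
x* = 9/6 = 1.5
lambda = (2*5*1.5 + 17)/6 = 5.3333
Step 3: Compute optimal value.
f(x*) = 5*1.5^2 + 17*1.5 = 36.75


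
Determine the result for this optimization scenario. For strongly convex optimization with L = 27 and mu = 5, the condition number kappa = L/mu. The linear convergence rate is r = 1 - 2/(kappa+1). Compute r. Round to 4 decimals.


Step 1: Compute the condition number.
kappa = L/mu = 27/5 = 5.4
Step 2: Compute the convergence rate.
r = 1 - 2/(kappa + 1) = 1 - 2*mu/(L + mu) = (L - mu)/(L + mu) = 22/32 = 0.6875


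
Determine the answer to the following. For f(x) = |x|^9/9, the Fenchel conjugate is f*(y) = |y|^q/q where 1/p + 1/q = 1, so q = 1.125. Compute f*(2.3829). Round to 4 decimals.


The conjugate exponent q satisfies 1/p + 1/q = 1.
p = 9, so q = 9/(9 - 1) = 1.125
|y|^q = 2.3829^1.125 = 2.6561
f*(2.3829) = 2.6561 / 1.125 = 2.361


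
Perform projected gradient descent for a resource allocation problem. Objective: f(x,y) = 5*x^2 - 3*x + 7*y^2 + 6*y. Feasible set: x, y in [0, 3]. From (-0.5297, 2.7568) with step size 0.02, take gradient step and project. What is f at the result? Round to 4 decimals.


Step 1: Compute gradient at (-0.5297, 2.7568).
grad_x = 2*5*-0.5297 - 3 = -8.297
grad_y = 2*7*2.7568 + 6 = 44.5952
Step 2: Gradient step.
x_raw = -0.5297 - 0.02*-8.297 = -0.3638
y_raw = 2.7568 - 0.02*44.5952 = 1.8649
Step 3: Project onto [0, 3].
x_proj = clip(-0.3638) = 0.0
y_proj = clip(1.8649) = 1.8649
Step 4: Evaluate f.
f(0.0, 1.8649) = 35.5342


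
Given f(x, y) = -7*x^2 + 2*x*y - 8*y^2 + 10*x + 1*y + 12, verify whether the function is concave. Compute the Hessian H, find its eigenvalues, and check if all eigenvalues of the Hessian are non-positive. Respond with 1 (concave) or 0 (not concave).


The Hessian of f(x,y) = -7*x^2 + 2*x*y - 8*y^2 + 10*x + 1*y + 12 is:
H = [[-14, 2], [2, -16]]
Trace = -14 - 16 = -30
Determinant = -14*-16 - (2)^2 = 220
Discriminant = (-30)^2 - 4*220 = 20.0
Eigenvalues: lambda_1 = -17.2361, lambda_2 = -12.7639
The function is concave.

1


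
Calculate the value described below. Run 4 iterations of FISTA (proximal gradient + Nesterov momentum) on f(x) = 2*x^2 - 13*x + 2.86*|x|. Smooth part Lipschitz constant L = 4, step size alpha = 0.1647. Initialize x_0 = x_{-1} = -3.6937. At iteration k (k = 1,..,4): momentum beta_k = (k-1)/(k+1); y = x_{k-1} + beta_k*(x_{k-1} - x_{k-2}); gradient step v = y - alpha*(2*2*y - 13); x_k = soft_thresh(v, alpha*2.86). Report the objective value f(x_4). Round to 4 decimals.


FISTA on f(x) = 2*x^2 - 13*x + 2.86*|x|
L = 4, alpha = 0.1647
Iteration 1: beta = 0.0, y = -3.6937 + 0.0*(-3.6937 + 3.6937) = -3.6937
  grad(y) = -27.7748, v = y - alpha*grad = 0.8808
  prox(v) = soft_thresh(0.8808, 0.471) = 0.4098
Iteration 2: beta = 0.3333, y = 0.4098 + 0.3333*(0.4098 + 3.6937) = 1.7776
  grad(y) = -5.8896, v = y - alpha*grad = 2.7476
  prox(v) = soft_thresh(2.7476, 0.471) = 2.2766
Iteration 3: beta = 0.5, y = 2.2766 + 0.5*(2.2766 - 0.4098) = 3.21
  grad(y) = -0.1601, v = y - alpha*grad = 3.2363
  prox(v) = soft_thresh(3.2363, 0.471) = 2.7653
Iteration 4: beta = 0.6, y = 2.7653 + 0.6*(2.7653 - 2.2766) = 3.0585
  grad(y) = -0.7658, v = y - alpha*grad = 3.1847
  prox(v) = soft_thresh(3.1847, 0.471) = 2.7136
f(x_4) = 2*2.7136^2 - 13*2.7136 + 2.86*|2.7136| = -12.7886


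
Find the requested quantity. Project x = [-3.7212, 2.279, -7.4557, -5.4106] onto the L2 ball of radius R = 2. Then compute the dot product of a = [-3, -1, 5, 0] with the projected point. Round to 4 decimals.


Step 1: Compute ||x|| (intermediates to 6 decimals).
||x|| = sqrt((-3.7212)^2 + 2.279^2 + (-7.4557)^2 + (-5.4106)^2) = 10.193293
Step 2: Project.
Since ||x|| > R, scale = R/||x|| = 2/10.193293 = 0.196207, proj(x) = scale * x
proj(x) = [-0.730125, 0.447156, -1.462861, -1.061598]
Step 3: Dot product.
a^T * proj(x) = -3*(-0.730125) - 1*0.447156 + 5*(-1.462861) + 0*(-1.061598) = -5.5711


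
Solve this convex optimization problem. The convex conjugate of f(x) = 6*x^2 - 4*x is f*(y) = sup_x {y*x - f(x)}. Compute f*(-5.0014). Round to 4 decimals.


f*(y) = sup_x {y*x - a*x^2 - b*x} = sup_x {(y-b)*x - a*x^2}
FOC: (y - b) - 2a*x = 0 => x* = (y - b)/(2a)
x* = (-5.0014 + 4)/(2*6) = -0.0835
f*(-5.0014) = (y-b)^2/(4a) = (-5.0014 + 4)^2/(4*6)
= 1.0028/24 = 0.0418


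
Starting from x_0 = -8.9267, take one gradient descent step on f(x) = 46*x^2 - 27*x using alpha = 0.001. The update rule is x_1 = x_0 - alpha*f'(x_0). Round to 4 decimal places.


We compute the gradient at x_0 and apply the update.
f'(x) = 92*x - 27
f'(-8.9267) = 92*-8.9267 - 27 = -848.2564
x_1 = -8.9267 - 0.001*-848.2564 = -8.0784


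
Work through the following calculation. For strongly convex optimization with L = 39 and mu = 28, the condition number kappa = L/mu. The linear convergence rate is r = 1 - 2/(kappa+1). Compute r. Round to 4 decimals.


Step 1: Compute the condition number.
kappa = L/mu = 39/28 = 1.3929
Step 2: Compute the convergence rate.
r = 1 - 2/(kappa + 1) = 1 - 2*mu/(L + mu) = (L - mu)/(L + mu) = 11/67 = 0.1642


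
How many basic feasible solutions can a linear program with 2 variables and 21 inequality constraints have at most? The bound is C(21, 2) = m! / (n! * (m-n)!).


Each vertex corresponds to some choice of n active constraints out of m, so the number of vertices is at most C(m, n) = m! / (n!(m-n)!).
m = 21, n = 2
Numerator: 21 * 20
Denominator: 2! = 2
C(21, 2) = 210


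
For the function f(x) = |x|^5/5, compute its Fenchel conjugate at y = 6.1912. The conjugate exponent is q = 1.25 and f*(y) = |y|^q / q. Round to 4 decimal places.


The conjugate exponent q satisfies 1/p + 1/q = 1.
p = 5, so q = 5/(5 - 1) = 1.25
|y|^q = 6.1912^1.25 = 9.766
f*(6.1912) = 9.766 / 1.25 = 7.8128


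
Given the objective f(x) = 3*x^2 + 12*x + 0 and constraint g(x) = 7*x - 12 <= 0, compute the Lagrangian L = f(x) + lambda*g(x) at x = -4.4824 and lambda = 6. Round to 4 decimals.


Step 1: Evaluate f(x).
f(-4.4824) = 3*(-4.4824)^2 + 12*(-4.4824) + 0 = 6.4869
Step 2: Evaluate g(x).
g(-4.4824) = 7*-4.4824 - 12 = -43.3768
Step 3: Compute Lagrangian.
L = 6.4869 + 6*-43.3768 = -253.7739


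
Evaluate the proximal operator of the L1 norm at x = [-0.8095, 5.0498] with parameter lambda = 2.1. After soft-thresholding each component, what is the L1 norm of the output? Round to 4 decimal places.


Soft-thresholding with lambda = 2.1:
prox(-0.8095) = sign(-0.8095)*max(|-0.8095| - 2.1, 0) = 0.0
prox(5.0498) = sign(5.0498)*max(|5.0498| - 2.1, 0) = 2.9498
prox(x) = [0.0, 2.9498]
||prox(x)||_1 = 0.0 + 2.9498 = 2.9498


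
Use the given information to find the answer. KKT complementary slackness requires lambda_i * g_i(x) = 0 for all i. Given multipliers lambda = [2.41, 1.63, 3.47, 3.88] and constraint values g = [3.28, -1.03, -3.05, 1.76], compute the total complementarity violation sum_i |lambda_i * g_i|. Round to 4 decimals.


KKT complementary slackness check:
lambda_1 * g_1 = 2.41 * 3.28 = 7.9048
lambda_2 * g_2 = 1.63 * -1.03 = -1.6789
lambda_3 * g_3 = 3.47 * -3.05 = -10.5835
lambda_4 * g_4 = 3.88 * 1.76 = 6.8288
Total violation = 7.9048 + 1.6789 + 10.5835 + 6.8288 = 26.996


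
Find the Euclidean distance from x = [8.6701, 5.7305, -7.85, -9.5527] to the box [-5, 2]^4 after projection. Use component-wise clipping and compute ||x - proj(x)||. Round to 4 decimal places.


Project each component onto [-5, 2].
clip(8.6701) = 2.0, clip(5.7305) = 2.0, clip(-7.85) = -5.0, clip(-9.5527) = -5.0
Projection = [2.0, 2.0, -5.0, -5.0]
Squared diffs: [44.4902, 13.9166, 8.1225, 20.7271]
Distance = sqrt(87.2564) = 9.3411


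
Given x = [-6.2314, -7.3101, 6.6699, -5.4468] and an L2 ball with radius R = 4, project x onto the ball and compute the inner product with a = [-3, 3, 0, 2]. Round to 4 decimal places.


Step 1: Compute ||x|| (intermediates to 6 decimals).
||x|| = sqrt((-6.2314)^2 + (-7.3101)^2 + 6.6699^2 + (-5.4468)^2) = 12.900508
Step 2: Project.
Since ||x|| > R, scale = R/||x|| = 4/12.900508 = 0.310065, proj(x) = scale * x
proj(x) = [-1.932139, -2.266606, 2.068103, -1.688862]
Step 3: Dot product.
a^T * proj(x) = -3*(-1.932139) + 3*(-2.266606) + 0*2.068103 + 2*(-1.688862) = -4.3811


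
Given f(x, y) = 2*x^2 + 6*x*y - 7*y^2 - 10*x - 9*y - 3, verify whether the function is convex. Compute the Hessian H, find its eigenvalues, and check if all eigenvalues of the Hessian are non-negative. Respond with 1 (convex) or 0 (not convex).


The Hessian of f(x,y) = 2*x^2 + 6*x*y - 7*y^2 - 10*x - 9*y - 3 is:
H = [[4, 6], [6, -14]]
Trace = 4 - 14 = -10
Determinant = 4*-14 - (6)^2 = -92
Discriminant = (-10)^2 - 4*-92 = 468.0
Eigenvalues: lambda_1 = -15.8167, lambda_2 = 5.8167
The function is not convex.

0
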